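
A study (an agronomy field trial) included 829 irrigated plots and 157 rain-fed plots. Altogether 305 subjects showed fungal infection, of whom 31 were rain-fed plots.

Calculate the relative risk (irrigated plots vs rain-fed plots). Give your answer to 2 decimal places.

1.67

irrigated plots with the outcome: 305 − 31 = 274
irrigated plots without the outcome: 829 − 274 = 555
rain-fed plots without the outcome: 157 − 31 = 126
risk, irrigated plots = 274/829 = 0.3305
risk, rain-fed plots = 31/157 = 0.1975
RR = 0.3305 / 0.1975 = 1.67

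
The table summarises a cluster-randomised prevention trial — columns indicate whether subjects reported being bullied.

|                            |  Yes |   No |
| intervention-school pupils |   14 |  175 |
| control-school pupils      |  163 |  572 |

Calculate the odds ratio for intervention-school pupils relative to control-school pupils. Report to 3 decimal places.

0.281

odds, intervention-school pupils = 14/175 = 0.0800
odds, control-school pupils = 163/572 = 0.2850
OR = 0.0800 / 0.2850 = 0.281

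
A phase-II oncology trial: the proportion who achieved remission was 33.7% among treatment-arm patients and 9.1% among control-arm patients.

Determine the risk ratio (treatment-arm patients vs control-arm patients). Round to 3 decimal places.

RR = 0.3370 / 0.0910 = 3.703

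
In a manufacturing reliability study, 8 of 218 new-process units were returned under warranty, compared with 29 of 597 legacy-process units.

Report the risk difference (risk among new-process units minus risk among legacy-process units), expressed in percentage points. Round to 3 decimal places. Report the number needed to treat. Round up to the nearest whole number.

risk, new-process units = 8/218 = 0.03670
risk, legacy-process units = 29/597 = 0.04858
risk difference = 0.03670 − 0.04858 = -0.01188 → -1.188 percentage points
absolute risk difference = 0.011879
1 / 0.011879 = 84.182 → round up → 85

RD = -1.188; NNT = 85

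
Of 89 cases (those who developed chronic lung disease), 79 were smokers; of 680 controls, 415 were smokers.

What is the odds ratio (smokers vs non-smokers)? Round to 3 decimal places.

OR = (79 × 265) / (415 × 10) = 20935/4150 ≈ 5.045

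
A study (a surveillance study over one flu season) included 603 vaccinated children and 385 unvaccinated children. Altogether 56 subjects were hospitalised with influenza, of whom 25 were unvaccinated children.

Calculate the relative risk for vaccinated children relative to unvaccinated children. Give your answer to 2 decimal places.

RR: 0.79

vaccinated children with the outcome: 56 − 25 = 31
vaccinated children without the outcome: 603 − 31 = 572
unvaccinated children without the outcome: 385 − 25 = 360
risk, vaccinated children = 31/603 = 0.0514
risk, unvaccinated children = 25/385 = 0.0649
RR = 0.0514 / 0.0649 = 0.79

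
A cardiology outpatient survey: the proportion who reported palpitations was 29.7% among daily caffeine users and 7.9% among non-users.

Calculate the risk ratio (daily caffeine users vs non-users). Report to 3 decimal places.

RR = 0.2970 / 0.0790 = 3.759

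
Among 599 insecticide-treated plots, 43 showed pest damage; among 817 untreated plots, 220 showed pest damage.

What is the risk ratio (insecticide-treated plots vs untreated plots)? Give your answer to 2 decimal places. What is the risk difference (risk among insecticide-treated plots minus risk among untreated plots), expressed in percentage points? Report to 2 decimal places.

RR = 0.27; RD = -19.75

risk, insecticide-treated plots = 43/599 = 0.0718
risk, untreated plots = 220/817 = 0.2693
RR = 0.0718 / 0.2693 = 0.27
risk difference = 0.0718 − 0.2693 = -0.1975 → -19.75 percentage points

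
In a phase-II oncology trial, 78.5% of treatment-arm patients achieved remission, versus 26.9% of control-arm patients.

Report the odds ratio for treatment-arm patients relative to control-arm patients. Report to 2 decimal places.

odds, treatment-arm patients = 0.7850/0.2150 = 3.6512
odds, control-arm patients = 0.2690/0.7310 = 0.3680
OR = 3.6512 / 0.3680 = 9.92

OR ≈ 9.92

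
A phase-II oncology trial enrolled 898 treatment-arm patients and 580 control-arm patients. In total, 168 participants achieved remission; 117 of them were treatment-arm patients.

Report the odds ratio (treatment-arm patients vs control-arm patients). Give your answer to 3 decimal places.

1.554

treatment-arm patients without the outcome: 898 − 117 = 781
control-arm patients with the outcome: 168 − 117 = 51
control-arm patients without the outcome: 580 − 51 = 529
odds, treatment-arm patients = 117/781 = 0.1498
odds, control-arm patients = 51/529 = 0.0964
OR = 0.1498 / 0.0964 = 1.554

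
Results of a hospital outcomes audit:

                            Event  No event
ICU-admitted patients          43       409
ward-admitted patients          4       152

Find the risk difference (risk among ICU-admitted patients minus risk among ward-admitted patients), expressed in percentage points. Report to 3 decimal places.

RD = 6.949

risk, ICU-admitted patients = 43/452 = 0.09513
risk, ward-admitted patients = 4/156 = 0.02564
risk difference = 0.09513 − 0.02564 = 0.06949 → 6.949 percentage points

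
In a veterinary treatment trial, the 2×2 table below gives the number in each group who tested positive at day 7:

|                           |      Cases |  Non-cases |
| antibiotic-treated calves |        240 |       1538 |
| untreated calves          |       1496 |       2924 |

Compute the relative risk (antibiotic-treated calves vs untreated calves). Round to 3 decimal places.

risk, antibiotic-treated calves = 240/1778 = 0.1350
risk, untreated calves = 1496/4420 = 0.3385
RR = 0.1350 / 0.3385 = 0.399

RR = 0.399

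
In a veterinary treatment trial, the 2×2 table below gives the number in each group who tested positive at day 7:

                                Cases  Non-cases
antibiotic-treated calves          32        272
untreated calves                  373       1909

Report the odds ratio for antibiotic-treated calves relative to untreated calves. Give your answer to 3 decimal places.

OR = (32 × 1909) / (272 × 373) = 61088/101456 ≈ 0.602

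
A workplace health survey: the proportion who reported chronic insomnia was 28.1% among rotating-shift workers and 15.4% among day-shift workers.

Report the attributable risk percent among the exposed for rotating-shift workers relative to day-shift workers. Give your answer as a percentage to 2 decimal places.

AR% = (0.2810 − 0.1540) / 0.2810 = 0.4520 → 45.20%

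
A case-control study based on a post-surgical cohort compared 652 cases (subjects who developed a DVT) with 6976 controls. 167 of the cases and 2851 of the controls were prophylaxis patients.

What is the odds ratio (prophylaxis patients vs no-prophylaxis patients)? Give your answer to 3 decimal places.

OR: 0.498

odds, prophylaxis patients = 167/2851 = 0.0586
odds, no-prophylaxis patients = 485/4125 = 0.1176
OR = 0.0586 / 0.1176 = 0.498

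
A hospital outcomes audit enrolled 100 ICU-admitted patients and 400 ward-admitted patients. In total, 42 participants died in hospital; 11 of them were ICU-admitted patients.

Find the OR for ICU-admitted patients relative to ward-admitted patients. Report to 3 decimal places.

ICU-admitted patients without the outcome: 100 − 11 = 89
ward-admitted patients with the outcome: 42 − 11 = 31
ward-admitted patients without the outcome: 400 − 31 = 369
OR = (11 × 369) / (89 × 31) = 4059/2759 ≈ 1.471

1.471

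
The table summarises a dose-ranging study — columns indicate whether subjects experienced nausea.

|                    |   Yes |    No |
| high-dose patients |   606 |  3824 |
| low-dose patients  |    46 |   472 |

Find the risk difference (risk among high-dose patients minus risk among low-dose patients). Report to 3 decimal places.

risk, high-dose patients = 606/4430 = 0.1368
risk, low-dose patients = 46/518 = 0.0888
risk difference = 0.1368 − 0.0888 = 0.048

RD: 0.048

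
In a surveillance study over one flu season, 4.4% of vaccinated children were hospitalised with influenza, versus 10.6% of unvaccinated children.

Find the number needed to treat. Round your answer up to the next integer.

absolute risk difference = 0.062000
1 / 0.062000 = 16.129 → round up → 17

17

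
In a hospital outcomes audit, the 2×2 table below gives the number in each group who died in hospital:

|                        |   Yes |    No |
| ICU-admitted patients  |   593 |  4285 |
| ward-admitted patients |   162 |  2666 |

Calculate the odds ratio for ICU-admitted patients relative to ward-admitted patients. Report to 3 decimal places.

OR = (593 × 2666) / (4285 × 162) = 1580938/694170 ≈ 2.277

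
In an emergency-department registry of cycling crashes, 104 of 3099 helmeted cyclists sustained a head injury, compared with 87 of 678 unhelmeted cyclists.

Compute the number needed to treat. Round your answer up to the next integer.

risk, helmeted cyclists = 104/3099 = 0.033559
risk, unhelmeted cyclists = 87/678 = 0.128319
absolute risk difference = 0.094759
1 / 0.094759 = 10.553 → round up → 11

NNT ≈ 11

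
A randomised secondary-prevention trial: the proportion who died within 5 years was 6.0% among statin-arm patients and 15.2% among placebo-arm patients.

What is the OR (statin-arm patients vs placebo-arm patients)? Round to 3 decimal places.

0.356

odds, statin-arm patients = 0.0600/0.9400 = 0.0638
odds, placebo-arm patients = 0.1520/0.8480 = 0.1792
OR = 0.0638 / 0.1792 = 0.356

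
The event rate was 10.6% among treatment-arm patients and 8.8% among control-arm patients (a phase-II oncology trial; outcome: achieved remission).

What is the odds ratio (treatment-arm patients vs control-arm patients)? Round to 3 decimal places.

1.229

odds, treatment-arm patients = 0.1060/0.8940 = 0.1186
odds, control-arm patients = 0.0880/0.9120 = 0.0965
OR = 0.1186 / 0.0965 = 1.229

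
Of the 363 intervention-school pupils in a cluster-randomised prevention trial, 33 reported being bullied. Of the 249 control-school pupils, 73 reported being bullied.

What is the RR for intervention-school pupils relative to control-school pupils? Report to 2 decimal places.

0.31

risk, intervention-school pupils = 33/363 = 0.0909
risk, control-school pupils = 73/249 = 0.2932
RR = 0.0909 / 0.2932 = 0.31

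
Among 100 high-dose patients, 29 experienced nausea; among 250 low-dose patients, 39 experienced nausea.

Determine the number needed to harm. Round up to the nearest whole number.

NNH = 8

risk, high-dose patients = 29/100 = 0.290000
risk, low-dose patients = 39/250 = 0.156000
absolute risk difference = 0.134000
1 / 0.134000 = 7.463 → round up → 8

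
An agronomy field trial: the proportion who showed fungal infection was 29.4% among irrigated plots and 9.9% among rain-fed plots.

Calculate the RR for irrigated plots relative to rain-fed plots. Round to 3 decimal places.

RR = 0.2940 / 0.0990 = 2.970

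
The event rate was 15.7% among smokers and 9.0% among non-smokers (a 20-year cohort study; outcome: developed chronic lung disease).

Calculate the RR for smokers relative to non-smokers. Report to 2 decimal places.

RR = 0.1570 / 0.0900 = 1.74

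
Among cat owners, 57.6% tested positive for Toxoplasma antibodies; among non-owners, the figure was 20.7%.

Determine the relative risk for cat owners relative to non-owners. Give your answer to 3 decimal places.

RR = 0.5760 / 0.2070 = 2.783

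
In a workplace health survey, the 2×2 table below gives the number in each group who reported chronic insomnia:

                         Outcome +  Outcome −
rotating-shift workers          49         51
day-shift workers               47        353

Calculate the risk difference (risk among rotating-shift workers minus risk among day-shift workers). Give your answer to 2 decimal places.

risk, rotating-shift workers = 49/100 = 0.4900
risk, day-shift workers = 47/400 = 0.1175
risk difference = 0.4900 − 0.1175 = 0.37

RD ≈ 0.37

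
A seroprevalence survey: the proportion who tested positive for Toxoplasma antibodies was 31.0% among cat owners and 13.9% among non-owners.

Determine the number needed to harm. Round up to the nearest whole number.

NNH: 6

absolute risk difference = 0.171000
1 / 0.171000 = 5.848 → round up → 6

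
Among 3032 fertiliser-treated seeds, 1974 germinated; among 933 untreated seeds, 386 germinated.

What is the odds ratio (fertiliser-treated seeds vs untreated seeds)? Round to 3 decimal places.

OR = (1974 × 547) / (1058 × 386) = 1079778/408388 ≈ 2.644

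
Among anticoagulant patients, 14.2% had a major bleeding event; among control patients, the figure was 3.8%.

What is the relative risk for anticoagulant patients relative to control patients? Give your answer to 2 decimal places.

RR = 0.14200 / 0.03800 = 3.74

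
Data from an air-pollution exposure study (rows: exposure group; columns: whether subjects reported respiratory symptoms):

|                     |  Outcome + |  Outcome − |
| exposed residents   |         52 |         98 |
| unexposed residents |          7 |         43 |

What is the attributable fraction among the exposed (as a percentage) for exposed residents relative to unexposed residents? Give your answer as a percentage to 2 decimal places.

risk, exposed residents = 52/150 = 0.3467
risk, unexposed residents = 7/50 = 0.1400
AR% = (0.3467 − 0.1400) / 0.3467 = 0.5962 → 59.62%

59.62%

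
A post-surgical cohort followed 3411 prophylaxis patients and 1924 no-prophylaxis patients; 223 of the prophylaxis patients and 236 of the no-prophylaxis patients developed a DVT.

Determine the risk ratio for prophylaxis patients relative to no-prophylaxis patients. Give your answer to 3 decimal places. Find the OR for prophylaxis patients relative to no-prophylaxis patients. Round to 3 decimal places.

risk, prophylaxis patients = 223/3411 = 0.0654
risk, no-prophylaxis patients = 236/1924 = 0.1227
RR = 0.0654 / 0.1227 = 0.533
OR = (223 × 1688) / (3188 × 236) = 376424/752368 ≈ 0.500

RR = 0.533; OR = 0.500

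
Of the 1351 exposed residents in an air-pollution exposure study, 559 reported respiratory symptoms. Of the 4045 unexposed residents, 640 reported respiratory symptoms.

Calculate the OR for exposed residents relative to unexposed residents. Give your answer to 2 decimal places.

OR = (559 × 3405) / (792 × 640) = 1903395/506880 ≈ 3.76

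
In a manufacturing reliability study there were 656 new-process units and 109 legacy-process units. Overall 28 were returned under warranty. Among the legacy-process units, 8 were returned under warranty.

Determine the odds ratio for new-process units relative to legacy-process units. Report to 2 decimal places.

new-process units with the outcome: 28 − 8 = 20
new-process units without the outcome: 656 − 20 = 636
legacy-process units without the outcome: 109 − 8 = 101
OR = (20 × 101) / (636 × 8) = 2020/5088 ≈ 0.40

0.40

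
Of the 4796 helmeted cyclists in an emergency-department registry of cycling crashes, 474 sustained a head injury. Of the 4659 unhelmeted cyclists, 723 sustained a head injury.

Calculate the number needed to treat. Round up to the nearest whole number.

NNT: 18

risk, helmeted cyclists = 474/4796 = 0.098832
risk, unhelmeted cyclists = 723/4659 = 0.155184
absolute risk difference = 0.056351
1 / 0.056351 = 17.746 → round up → 18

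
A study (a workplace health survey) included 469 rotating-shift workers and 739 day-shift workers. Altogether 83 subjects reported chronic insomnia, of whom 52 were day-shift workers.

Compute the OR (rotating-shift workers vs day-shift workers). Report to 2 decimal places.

OR = 0.94

rotating-shift workers with the outcome: 83 − 52 = 31
rotating-shift workers without the outcome: 469 − 31 = 438
day-shift workers without the outcome: 739 − 52 = 687
OR = (31 × 687) / (438 × 52) = 21297/22776 ≈ 0.94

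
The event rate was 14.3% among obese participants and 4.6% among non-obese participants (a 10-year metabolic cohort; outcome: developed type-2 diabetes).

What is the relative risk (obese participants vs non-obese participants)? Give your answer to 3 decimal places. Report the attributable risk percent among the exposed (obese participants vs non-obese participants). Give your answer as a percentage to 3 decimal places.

RR = 0.14300 / 0.04600 = 3.109
AR% = (0.14300 − 0.04600) / 0.14300 = 0.6783 → 67.832%

RR = 3.109; AR% = 67.832%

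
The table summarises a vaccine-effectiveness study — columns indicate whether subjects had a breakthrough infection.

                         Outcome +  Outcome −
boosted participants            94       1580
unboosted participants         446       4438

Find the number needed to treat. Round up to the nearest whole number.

risk, boosted participants = 94/1674 = 0.056153
risk, unboosted participants = 446/4884 = 0.091319
absolute risk difference = 0.035166
1 / 0.035166 = 28.437 → round up → 29

29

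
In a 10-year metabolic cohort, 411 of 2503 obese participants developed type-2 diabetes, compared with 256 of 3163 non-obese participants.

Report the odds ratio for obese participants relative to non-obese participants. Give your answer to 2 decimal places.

OR = (411 × 2907) / (2092 × 256) = 1194777/535552 ≈ 2.23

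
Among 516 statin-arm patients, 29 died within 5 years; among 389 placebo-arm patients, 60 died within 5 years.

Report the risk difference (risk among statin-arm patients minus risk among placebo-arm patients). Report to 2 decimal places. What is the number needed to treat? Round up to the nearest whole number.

risk, statin-arm patients = 29/516 = 0.0562
risk, placebo-arm patients = 60/389 = 0.1542
risk difference = 0.0562 − 0.1542 = -0.10
absolute risk difference = 0.098040
1 / 0.098040 = 10.200 → round up → 11

RD = -0.10; NNT = 11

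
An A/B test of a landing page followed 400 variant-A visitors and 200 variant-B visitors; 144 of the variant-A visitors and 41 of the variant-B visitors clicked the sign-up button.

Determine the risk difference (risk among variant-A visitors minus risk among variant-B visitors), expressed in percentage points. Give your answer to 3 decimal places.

risk, variant-A visitors = 144/400 = 0.3600
risk, variant-B visitors = 41/200 = 0.2050
risk difference = 0.3600 − 0.2050 = 0.1550 → 15.500 percentage points

15.500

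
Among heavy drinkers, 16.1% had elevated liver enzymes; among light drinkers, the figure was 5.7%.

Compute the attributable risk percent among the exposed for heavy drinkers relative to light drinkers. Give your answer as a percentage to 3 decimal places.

AR% = (0.1610 − 0.0570) / 0.1610 = 0.6460 → 64.596%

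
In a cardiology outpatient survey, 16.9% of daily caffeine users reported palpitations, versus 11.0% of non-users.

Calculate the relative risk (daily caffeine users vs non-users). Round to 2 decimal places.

RR = 0.1690 / 0.1100 = 1.54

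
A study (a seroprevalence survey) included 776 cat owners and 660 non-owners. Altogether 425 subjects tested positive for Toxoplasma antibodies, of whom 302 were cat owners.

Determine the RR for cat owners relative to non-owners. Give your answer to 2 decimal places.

RR = 2.09

cat owners without the outcome: 776 − 302 = 474
non-owners with the outcome: 425 − 302 = 123
non-owners without the outcome: 660 − 123 = 537
risk, cat owners = 302/776 = 0.3892
risk, non-owners = 123/660 = 0.1864
RR = 0.3892 / 0.1864 = 2.09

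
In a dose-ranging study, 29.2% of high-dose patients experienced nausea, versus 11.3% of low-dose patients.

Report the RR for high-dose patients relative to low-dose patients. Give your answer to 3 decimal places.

RR = 0.2920 / 0.1130 = 2.584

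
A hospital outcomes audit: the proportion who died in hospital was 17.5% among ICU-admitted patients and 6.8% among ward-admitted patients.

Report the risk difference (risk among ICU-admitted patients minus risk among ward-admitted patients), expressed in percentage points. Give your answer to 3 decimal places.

10.700

risk difference = 0.1750 − 0.0680 = 0.1070 → 10.700 percentage points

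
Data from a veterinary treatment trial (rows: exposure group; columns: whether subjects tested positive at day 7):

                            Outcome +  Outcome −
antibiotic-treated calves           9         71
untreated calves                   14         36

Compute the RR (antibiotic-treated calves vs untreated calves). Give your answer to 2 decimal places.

risk, antibiotic-treated calves = 9/80 = 0.1125
risk, untreated calves = 14/50 = 0.2800
RR = 0.1125 / 0.2800 = 0.40

RR = 0.40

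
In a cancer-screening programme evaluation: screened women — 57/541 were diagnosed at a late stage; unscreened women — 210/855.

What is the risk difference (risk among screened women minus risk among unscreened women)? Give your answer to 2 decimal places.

risk, screened women = 57/541 = 0.1054
risk, unscreened women = 210/855 = 0.2456
risk difference = 0.1054 − 0.2456 = -0.14

RD: -0.14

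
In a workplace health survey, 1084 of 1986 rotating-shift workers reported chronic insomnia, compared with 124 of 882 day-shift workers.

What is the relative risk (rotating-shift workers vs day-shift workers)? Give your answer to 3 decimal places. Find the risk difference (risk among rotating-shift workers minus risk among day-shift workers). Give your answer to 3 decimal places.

RR = 3.882; RD = 0.405

risk, rotating-shift workers = 1084/1986 = 0.5458
risk, day-shift workers = 124/882 = 0.1406
RR = 0.5458 / 0.1406 = 3.882
risk difference = 0.5458 − 0.1406 = 0.405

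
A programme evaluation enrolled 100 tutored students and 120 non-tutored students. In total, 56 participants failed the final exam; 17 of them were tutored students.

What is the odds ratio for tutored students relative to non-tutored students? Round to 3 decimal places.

OR: 0.425

tutored students without the outcome: 100 − 17 = 83
non-tutored students with the outcome: 56 − 17 = 39
non-tutored students without the outcome: 120 − 39 = 81
odds, tutored students = 17/83 = 0.2048
odds, non-tutored students = 39/81 = 0.4815
OR = 0.2048 / 0.4815 = 0.425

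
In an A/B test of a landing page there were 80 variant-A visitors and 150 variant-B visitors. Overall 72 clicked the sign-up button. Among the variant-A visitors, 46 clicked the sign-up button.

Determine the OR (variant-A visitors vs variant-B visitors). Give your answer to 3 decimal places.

OR ≈ 6.452

variant-A visitors without the outcome: 80 − 46 = 34
variant-B visitors with the outcome: 72 − 46 = 26
variant-B visitors without the outcome: 150 − 26 = 124
OR = (46 × 124) / (34 × 26) = 5704/884 ≈ 6.452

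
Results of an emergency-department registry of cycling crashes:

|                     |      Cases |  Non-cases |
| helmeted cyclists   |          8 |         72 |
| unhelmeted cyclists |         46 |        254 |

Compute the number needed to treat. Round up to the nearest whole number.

19

risk, helmeted cyclists = 8/80 = 0.100000
risk, unhelmeted cyclists = 46/300 = 0.153333
absolute risk difference = 0.053333
1 / 0.053333 = 18.750 → round up → 19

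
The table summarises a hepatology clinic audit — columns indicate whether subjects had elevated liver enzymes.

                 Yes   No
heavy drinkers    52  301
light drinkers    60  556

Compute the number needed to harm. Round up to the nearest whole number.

21

risk, heavy drinkers = 52/353 = 0.147309
risk, light drinkers = 60/616 = 0.097403
absolute risk difference = 0.049906
1 / 0.049906 = 20.038 → round up → 21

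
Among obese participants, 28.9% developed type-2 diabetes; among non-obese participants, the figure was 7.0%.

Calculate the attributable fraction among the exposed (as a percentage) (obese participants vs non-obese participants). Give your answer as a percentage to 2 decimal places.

AR% = (0.2890 − 0.0700) / 0.2890 = 0.7578 → 75.78%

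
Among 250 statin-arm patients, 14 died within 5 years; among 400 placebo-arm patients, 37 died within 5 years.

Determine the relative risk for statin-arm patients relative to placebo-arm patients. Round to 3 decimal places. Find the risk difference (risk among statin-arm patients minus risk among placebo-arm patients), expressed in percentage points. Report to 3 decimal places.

risk, statin-arm patients = 14/250 = 0.0560
risk, placebo-arm patients = 37/400 = 0.0925
RR = 0.0560 / 0.0925 = 0.605
risk difference = 0.0560 − 0.0925 = -0.0365 → -3.650 percentage points

RR = 0.605; RD = -3.650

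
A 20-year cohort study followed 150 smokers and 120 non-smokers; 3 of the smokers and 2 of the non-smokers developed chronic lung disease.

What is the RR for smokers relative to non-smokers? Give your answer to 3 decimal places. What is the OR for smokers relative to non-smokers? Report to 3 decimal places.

risk, smokers = 3/150 = 0.02000
risk, non-smokers = 2/120 = 0.01667
RR = 0.02000 / 0.01667 = 1.200
OR = (3 × 118) / (147 × 2) = 354/294 ≈ 1.204

RR = 1.200; OR = 1.204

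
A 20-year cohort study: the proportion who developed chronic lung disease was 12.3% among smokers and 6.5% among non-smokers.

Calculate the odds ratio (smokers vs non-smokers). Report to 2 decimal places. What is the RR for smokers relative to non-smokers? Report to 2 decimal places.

OR = 2.02; RR = 1.89

odds, smokers = 0.1230/0.8770 = 0.1403
odds, non-smokers = 0.0650/0.9350 = 0.0695
OR = 0.1403 / 0.0695 = 2.02
RR = 0.1230 / 0.0650 = 1.89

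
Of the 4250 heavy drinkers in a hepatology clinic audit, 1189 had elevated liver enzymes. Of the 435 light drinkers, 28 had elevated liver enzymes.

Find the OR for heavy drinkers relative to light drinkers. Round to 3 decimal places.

OR = (1189 × 407) / (3061 × 28) = 483923/85708 ≈ 5.646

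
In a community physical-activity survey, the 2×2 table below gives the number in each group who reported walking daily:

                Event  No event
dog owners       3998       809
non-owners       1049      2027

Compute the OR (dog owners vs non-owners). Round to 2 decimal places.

odds, dog owners = 3998/809 = 4.9419
odds, non-owners = 1049/2027 = 0.5175
OR = 4.9419 / 0.5175 = 9.55

9.55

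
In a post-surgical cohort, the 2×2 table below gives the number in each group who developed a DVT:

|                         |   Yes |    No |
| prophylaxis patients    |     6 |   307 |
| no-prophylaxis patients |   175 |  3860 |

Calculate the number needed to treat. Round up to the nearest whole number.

risk, prophylaxis patients = 6/313 = 0.019169
risk, no-prophylaxis patients = 175/4035 = 0.043371
absolute risk difference = 0.024201
1 / 0.024201 = 41.321 → round up → 42

42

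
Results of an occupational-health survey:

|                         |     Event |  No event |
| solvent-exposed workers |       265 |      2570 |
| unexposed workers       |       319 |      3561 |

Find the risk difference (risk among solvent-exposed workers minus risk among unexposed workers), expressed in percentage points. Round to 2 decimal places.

risk, solvent-exposed workers = 265/2835 = 0.0935
risk, unexposed workers = 319/3880 = 0.0822
risk difference = 0.0935 − 0.0822 = 0.0113 → 1.13 percentage points

RD = 1.13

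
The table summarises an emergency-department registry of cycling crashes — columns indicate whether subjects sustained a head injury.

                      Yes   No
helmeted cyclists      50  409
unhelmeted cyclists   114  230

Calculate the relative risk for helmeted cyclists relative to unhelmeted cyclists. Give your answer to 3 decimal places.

RR = 0.329

risk, helmeted cyclists = 50/459 = 0.1089
risk, unhelmeted cyclists = 114/344 = 0.3314
RR = 0.1089 / 0.3314 = 0.329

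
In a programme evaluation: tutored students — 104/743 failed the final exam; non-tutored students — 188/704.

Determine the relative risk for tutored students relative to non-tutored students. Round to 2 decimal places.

0.52

risk, tutored students = 104/743 = 0.1400
risk, non-tutored students = 188/704 = 0.2670
RR = 0.1400 / 0.2670 = 0.52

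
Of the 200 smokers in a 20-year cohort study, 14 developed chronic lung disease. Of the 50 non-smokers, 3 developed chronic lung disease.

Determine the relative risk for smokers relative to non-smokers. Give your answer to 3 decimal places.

risk, smokers = 14/200 = 0.0700
risk, non-smokers = 3/50 = 0.0600
RR = 0.0700 / 0.0600 = 1.167

RR: 1.167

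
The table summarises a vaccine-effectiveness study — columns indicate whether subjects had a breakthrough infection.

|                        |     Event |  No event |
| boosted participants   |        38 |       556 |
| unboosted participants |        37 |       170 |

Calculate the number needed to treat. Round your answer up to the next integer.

risk, boosted participants = 38/594 = 0.063973
risk, unboosted participants = 37/207 = 0.178744
absolute risk difference = 0.114771
1 / 0.114771 = 8.713 → round up → 9

NNT = 9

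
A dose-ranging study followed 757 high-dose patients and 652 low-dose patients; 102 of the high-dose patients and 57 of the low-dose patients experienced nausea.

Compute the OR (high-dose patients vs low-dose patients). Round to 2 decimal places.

OR = (102 × 595) / (655 × 57) = 60690/37335 ≈ 1.63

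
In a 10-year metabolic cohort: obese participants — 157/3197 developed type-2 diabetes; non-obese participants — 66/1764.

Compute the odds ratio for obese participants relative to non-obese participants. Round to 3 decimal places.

OR = (157 × 1698) / (3040 × 66) = 266586/200640 ≈ 1.329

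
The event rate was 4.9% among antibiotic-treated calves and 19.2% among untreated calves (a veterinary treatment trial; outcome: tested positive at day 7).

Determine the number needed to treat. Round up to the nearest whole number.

7

absolute risk difference = 0.143000
1 / 0.143000 = 6.993 → round up → 7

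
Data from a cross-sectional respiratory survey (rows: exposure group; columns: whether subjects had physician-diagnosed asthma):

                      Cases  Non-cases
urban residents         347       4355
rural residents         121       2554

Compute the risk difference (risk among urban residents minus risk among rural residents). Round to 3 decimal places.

risk, urban residents = 347/4702 = 0.07380
risk, rural residents = 121/2675 = 0.04523
risk difference = 0.07380 − 0.04523 = 0.029

0.029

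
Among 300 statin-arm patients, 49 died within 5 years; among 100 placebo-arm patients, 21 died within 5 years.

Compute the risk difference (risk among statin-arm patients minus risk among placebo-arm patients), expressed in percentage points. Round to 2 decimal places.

RD = -4.67

risk, statin-arm patients = 49/300 = 0.1633
risk, placebo-arm patients = 21/100 = 0.2100
risk difference = 0.1633 − 0.2100 = -0.0467 → -4.67 percentage points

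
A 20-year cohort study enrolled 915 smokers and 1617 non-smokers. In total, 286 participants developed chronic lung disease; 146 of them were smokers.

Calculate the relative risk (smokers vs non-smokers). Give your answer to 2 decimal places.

1.84

smokers without the outcome: 915 − 146 = 769
non-smokers with the outcome: 286 − 146 = 140
non-smokers without the outcome: 1617 − 140 = 1477
risk, smokers = 146/915 = 0.1596
risk, non-smokers = 140/1617 = 0.0866
RR = 0.1596 / 0.0866 = 1.84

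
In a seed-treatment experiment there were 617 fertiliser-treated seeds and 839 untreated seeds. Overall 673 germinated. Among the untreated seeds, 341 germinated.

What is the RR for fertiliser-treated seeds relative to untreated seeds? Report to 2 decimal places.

1.32

fertiliser-treated seeds with the outcome: 673 − 341 = 332
fertiliser-treated seeds without the outcome: 617 − 332 = 285
untreated seeds without the outcome: 839 − 341 = 498
risk, fertiliser-treated seeds = 332/617 = 0.5381
risk, untreated seeds = 341/839 = 0.4064
RR = 0.5381 / 0.4064 = 1.32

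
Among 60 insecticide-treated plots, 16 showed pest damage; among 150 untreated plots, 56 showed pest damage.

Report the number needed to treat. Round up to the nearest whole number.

risk, insecticide-treated plots = 16/60 = 0.266667
risk, untreated plots = 56/150 = 0.373333
absolute risk difference = 0.106667
1 / 0.106667 = 9.375 → round up → 10

10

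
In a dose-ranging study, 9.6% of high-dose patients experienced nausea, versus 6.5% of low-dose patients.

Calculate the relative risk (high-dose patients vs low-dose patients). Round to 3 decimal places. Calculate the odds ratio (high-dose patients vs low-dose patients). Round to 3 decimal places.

RR = 1.477; OR = 1.528

RR = 0.0960 / 0.0650 = 1.477
odds, high-dose patients = 0.0960/0.9040 = 0.1062
odds, low-dose patients = 0.0650/0.9350 = 0.0695
OR = 0.1062 / 0.0695 = 1.528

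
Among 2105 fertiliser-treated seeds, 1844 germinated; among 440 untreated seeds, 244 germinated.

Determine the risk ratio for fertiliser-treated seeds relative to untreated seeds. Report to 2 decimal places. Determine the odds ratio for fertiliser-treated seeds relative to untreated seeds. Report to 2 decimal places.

RR = 1.58; OR = 5.68

risk, fertiliser-treated seeds = 1844/2105 = 0.8760
risk, untreated seeds = 244/440 = 0.5545
RR = 0.8760 / 0.5545 = 1.58
odds, fertiliser-treated seeds = 1844/261 = 7.0651
odds, untreated seeds = 244/196 = 1.2449
OR = 7.0651 / 1.2449 = 5.68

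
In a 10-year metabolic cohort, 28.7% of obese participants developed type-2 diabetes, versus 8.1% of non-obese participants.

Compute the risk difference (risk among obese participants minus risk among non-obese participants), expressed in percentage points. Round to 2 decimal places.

RD ≈ 20.60

risk difference = 0.2870 − 0.0810 = 0.2060 → 20.60 percentage points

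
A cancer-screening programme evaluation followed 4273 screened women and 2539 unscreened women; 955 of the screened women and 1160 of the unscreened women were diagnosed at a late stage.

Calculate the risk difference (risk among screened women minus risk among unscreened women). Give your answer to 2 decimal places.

-0.23

risk, screened women = 955/4273 = 0.2235
risk, unscreened women = 1160/2539 = 0.4569
risk difference = 0.2235 − 0.4569 = -0.23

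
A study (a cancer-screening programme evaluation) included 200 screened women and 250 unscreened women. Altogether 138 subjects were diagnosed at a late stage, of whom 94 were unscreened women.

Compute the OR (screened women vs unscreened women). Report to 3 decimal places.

OR ≈ 0.468

screened women with the outcome: 138 − 94 = 44
screened women without the outcome: 200 − 44 = 156
unscreened women without the outcome: 250 − 94 = 156
OR = (44 × 156) / (156 × 94) = 6864/14664 ≈ 0.468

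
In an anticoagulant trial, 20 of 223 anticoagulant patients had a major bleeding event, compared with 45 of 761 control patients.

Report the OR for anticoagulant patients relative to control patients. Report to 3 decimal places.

odds, anticoagulant patients = 20/203 = 0.0985
odds, control patients = 45/716 = 0.0628
OR = 0.0985 / 0.0628 = 1.568

1.568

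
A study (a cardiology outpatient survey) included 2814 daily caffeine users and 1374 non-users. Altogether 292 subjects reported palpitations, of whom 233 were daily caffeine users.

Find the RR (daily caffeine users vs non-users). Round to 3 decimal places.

daily caffeine users without the outcome: 2814 − 233 = 2581
non-users with the outcome: 292 − 233 = 59
non-users without the outcome: 1374 − 59 = 1315
risk, daily caffeine users = 233/2814 = 0.08280
risk, non-users = 59/1374 = 0.04294
RR = 0.08280 / 0.04294 = 1.928

RR: 1.928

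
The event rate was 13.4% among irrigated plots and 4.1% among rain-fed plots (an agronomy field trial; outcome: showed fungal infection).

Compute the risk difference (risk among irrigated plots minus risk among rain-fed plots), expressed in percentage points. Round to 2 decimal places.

risk difference = 0.13400 − 0.04100 = 0.09300 → 9.30 percentage points

RD = 9.30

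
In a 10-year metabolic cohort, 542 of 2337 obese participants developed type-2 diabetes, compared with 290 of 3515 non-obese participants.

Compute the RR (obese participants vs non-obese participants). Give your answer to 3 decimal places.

risk, obese participants = 542/2337 = 0.2319
risk, non-obese participants = 290/3515 = 0.0825
RR = 0.2319 / 0.0825 = 2.811

2.811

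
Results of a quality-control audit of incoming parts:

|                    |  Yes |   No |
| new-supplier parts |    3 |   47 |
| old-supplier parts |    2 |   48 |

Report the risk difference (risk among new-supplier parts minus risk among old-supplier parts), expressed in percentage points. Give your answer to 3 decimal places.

RD = 2.000

risk, new-supplier parts = 3/50 = 0.06000
risk, old-supplier parts = 2/50 = 0.04000
risk difference = 0.06000 − 0.04000 = 0.02000 → 2.000 percentage points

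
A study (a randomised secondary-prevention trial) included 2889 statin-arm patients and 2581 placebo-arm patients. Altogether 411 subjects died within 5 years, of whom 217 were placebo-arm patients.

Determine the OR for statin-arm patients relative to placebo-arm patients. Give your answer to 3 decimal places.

statin-arm patients with the outcome: 411 − 217 = 194
statin-arm patients without the outcome: 2889 − 194 = 2695
placebo-arm patients without the outcome: 2581 − 217 = 2364
OR = (194 × 2364) / (2695 × 217) = 458616/584815 ≈ 0.784

0.784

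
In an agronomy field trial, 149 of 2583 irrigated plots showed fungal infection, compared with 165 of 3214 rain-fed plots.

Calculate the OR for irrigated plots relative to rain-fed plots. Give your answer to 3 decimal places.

OR = (149 × 3049) / (2434 × 165) = 454301/401610 ≈ 1.131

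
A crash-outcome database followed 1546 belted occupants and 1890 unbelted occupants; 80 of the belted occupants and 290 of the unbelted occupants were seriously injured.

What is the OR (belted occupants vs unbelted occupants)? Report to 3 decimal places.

odds, belted occupants = 80/1466 = 0.0546
odds, unbelted occupants = 290/1600 = 0.1812
OR = 0.0546 / 0.1812 = 0.301

OR = 0.301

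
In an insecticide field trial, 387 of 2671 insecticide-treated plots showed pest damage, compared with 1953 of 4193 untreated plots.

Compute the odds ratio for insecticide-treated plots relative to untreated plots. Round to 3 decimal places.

OR = (387 × 2240) / (2284 × 1953) = 866880/4460652 ≈ 0.194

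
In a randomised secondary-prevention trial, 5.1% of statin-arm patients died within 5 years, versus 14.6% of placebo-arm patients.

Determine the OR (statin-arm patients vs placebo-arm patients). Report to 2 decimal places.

OR ≈ 0.31

odds, statin-arm patients = 0.0510/0.9490 = 0.0537
odds, placebo-arm patients = 0.1460/0.8540 = 0.1710
OR = 0.0537 / 0.1710 = 0.31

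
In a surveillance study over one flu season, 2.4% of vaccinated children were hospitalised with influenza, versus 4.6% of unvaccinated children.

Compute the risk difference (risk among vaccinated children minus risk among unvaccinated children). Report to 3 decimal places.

risk difference = 0.02400 − 0.04600 = -0.022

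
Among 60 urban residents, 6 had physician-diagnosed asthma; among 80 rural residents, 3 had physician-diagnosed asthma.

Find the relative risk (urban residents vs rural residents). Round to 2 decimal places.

risk, urban residents = 6/60 = 0.10000
risk, rural residents = 3/80 = 0.03750
RR = 0.10000 / 0.03750 = 2.67

RR: 2.67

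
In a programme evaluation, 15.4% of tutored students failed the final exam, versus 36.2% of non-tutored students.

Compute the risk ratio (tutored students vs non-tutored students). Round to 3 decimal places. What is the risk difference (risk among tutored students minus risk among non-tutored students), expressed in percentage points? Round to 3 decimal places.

RR = 0.1540 / 0.3620 = 0.425
risk difference = 0.1540 − 0.3620 = -0.2080 → -20.800 percentage points

RR = 0.425; RD = -20.800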